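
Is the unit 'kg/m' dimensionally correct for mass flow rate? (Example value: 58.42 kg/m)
No

mass flow rate has SI base units: kg / s
kg/m does NOT reduce to kg / s; a valid unit for mass flow rate would be e.g. kg/s.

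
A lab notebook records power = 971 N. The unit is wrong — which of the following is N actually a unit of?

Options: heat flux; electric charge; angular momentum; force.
force

power should have units dimensionally equivalent to kg * m^2 / s^3 (e.g. W).
The given unit 'N' reduces to kg * m / s^2. Of the listed options, that is the dimensionality of force.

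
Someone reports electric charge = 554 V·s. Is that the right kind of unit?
No

electric charge has SI base units: A * s
V·s does NOT reduce to A * s; a valid unit for electric charge would be e.g. C.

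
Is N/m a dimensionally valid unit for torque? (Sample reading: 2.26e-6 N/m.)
No

torque has SI base units: kg * m^2 / s^2
N/m does NOT reduce to kg * m^2 / s^2; a valid unit for torque would be e.g. N·m.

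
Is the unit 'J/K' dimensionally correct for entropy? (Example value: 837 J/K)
Yes

entropy has SI base units: kg * m^2 / (s^2 * K)
J/K reduces to the same SI base units, so it is a valid unit for entropy.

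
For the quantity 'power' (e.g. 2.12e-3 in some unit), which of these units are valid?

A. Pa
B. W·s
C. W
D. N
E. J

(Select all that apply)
C

power has SI base units: kg * m^2 / s^3

Checking each option against kg * m^2 / s^3:
  A. Pa: ✗ does not match
  B. W·s: ✗ does not match
  C. W: ✓ matches
  D. N: ✗ does not match
  E. J: ✗ does not match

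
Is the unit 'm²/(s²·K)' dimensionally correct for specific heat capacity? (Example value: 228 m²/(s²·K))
Yes

specific heat capacity has SI base units: m^2 / (s^2 * K)
m²/(s²·K) reduces to the same SI base units, so it is a valid unit for specific heat capacity.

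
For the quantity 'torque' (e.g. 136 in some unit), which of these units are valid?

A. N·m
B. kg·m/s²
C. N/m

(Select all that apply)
A

torque has SI base units: kg * m^2 / s^2

Checking each option against kg * m^2 / s^2:
  A. N·m: ✓ matches
  B. kg·m/s²: ✗ does not match
  C. N/m: ✗ does not match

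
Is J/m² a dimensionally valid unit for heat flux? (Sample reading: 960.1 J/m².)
No

heat flux has SI base units: kg / s^3
J/m² does NOT reduce to kg / s^3; a valid unit for heat flux would be e.g. W/m².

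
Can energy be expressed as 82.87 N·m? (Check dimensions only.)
Yes

energy has SI base units: kg * m^2 / s^2
N·m reduces to the same SI base units, so it is a valid unit for energy.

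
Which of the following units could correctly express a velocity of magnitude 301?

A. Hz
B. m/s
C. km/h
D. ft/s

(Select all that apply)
B, C, D

velocity has SI base units: m / s

Checking each option against m / s:
  A. Hz: ✗ does not match
  B. m/s: ✓ matches
  C. km/h: ✓ matches
  D. ft/s: ✓ matches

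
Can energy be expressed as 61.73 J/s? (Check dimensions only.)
No

energy has SI base units: kg * m^2 / s^2
J/s does NOT reduce to kg * m^2 / s^2; a valid unit for energy would be e.g. J.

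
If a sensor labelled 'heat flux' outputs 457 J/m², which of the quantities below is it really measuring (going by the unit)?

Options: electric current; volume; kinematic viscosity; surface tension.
surface tension

heat flux should have units dimensionally equivalent to kg / s^3 (e.g. W/m²).
The given unit 'J/m²' reduces to kg / s^2. Of the listed options, that is the dimensionality of surface tension.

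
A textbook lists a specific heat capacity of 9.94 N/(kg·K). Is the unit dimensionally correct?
No

specific heat capacity has SI base units: m^2 / (s^2 * K)
N/(kg·K) does NOT reduce to m^2 / (s^2 * K); a valid unit for specific heat capacity would be e.g. J/(kg·K).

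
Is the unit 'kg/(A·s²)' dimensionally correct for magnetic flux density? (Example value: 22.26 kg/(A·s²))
Yes

magnetic flux density has SI base units: kg / (A * s^2)
kg/(A·s²) reduces to the same SI base units, so it is a valid unit for magnetic flux density.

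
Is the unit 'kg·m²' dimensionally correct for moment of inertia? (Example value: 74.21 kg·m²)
Yes

moment of inertia has SI base units: kg * m^2
kg·m² reduces to the same SI base units, so it is a valid unit for moment of inertia.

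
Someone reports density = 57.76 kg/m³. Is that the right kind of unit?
Yes

density has SI base units: kg / m^3
kg/m³ reduces to the same SI base units, so it is a valid unit for density.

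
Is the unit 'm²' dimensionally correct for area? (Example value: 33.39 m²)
Yes

area has SI base units: m^2
m² reduces to the same SI base units, so it is a valid unit for area.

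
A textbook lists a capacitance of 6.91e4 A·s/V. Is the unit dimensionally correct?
Yes

capacitance has SI base units: A^2 * s^4 / (kg * m^2)
A·s/V reduces to the same SI base units, so it is a valid unit for capacitance.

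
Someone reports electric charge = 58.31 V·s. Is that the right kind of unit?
No

electric charge has SI base units: A * s
V·s does NOT reduce to A * s; a valid unit for electric charge would be e.g. C.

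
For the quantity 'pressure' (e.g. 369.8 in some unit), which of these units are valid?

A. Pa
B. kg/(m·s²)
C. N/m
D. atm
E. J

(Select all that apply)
A, B, D

pressure has SI base units: kg / (m * s^2)

Checking each option against kg / (m * s^2):
  A. Pa: ✓ matches
  B. kg/(m·s²): ✓ matches
  C. N/m: ✗ does not match
  D. atm: ✓ matches
  E. J: ✗ does not match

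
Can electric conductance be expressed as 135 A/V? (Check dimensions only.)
Yes

electric conductance has SI base units: A^2 * s^3 / (kg * m^2)
A/V reduces to the same SI base units, so it is a valid unit for electric conductance.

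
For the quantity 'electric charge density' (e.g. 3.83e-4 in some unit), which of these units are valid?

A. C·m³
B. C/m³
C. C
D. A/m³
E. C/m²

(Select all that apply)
B

electric charge density has SI base units: A * s / m^3

Checking each option against A * s / m^3:
  A. C·m³: ✗ does not match
  B. C/m³: ✓ matches
  C. C: ✗ does not match
  D. A/m³: ✗ does not match
  E. C/m²: ✗ does not match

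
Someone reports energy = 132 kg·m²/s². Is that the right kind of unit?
Yes

energy has SI base units: kg * m^2 / s^2
kg·m²/s² reduces to the same SI base units, so it is a valid unit for energy.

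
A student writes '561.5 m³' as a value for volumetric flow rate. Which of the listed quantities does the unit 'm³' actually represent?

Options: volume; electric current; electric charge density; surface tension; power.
volume

volumetric flow rate should have units dimensionally equivalent to m^3 / s (e.g. m³/s).
The given unit 'm³' reduces to m^3. Of the listed options, that is the dimensionality of volume.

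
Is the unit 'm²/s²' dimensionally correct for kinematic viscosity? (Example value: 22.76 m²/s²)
No

kinematic viscosity has SI base units: m^2 / s
m²/s² does NOT reduce to m^2 / s; a valid unit for kinematic viscosity would be e.g. m²/s.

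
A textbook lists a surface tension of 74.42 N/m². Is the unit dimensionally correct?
No

surface tension has SI base units: kg / s^2
N/m² does NOT reduce to kg / s^2; a valid unit for surface tension would be e.g. N/m.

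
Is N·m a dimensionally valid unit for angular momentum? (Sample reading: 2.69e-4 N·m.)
No

angular momentum has SI base units: kg * m^2 / s
N·m does NOT reduce to kg * m^2 / s; a valid unit for angular momentum would be e.g. kg·m²/s.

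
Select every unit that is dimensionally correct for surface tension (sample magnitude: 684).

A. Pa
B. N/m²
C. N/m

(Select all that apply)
C

surface tension has SI base units: kg / s^2

Checking each option against kg / s^2:
  A. Pa: ✗ does not match
  B. N/m²: ✗ does not match
  C. N/m: ✓ matches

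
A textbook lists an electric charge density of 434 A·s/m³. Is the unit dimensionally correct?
Yes

electric charge density has SI base units: A * s / m^3
A·s/m³ reduces to the same SI base units, so it is a valid unit for electric charge density.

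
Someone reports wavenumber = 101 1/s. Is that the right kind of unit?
No

wavenumber has SI base units: 1 / m
1/s does NOT reduce to 1 / m; a valid unit for wavenumber would be e.g. 1/m.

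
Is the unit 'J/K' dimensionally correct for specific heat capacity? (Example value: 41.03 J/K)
No

specific heat capacity has SI base units: m^2 / (s^2 * K)
J/K does NOT reduce to m^2 / (s^2 * K); a valid unit for specific heat capacity would be e.g. J/(kg·K).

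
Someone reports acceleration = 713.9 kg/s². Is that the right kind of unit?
No

acceleration has SI base units: m / s^2
kg/s² does NOT reduce to m / s^2; a valid unit for acceleration would be e.g. m/s².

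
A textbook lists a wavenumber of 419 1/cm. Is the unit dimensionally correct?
Yes

wavenumber has SI base units: 1 / m
1/cm reduces to the same SI base units, so it is a valid unit for wavenumber.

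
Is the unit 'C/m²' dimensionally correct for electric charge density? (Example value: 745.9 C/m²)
No

electric charge density has SI base units: A * s / m^3
C/m² does NOT reduce to A * s / m^3; a valid unit for electric charge density would be e.g. C/m³.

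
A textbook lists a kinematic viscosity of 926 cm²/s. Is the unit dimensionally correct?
Yes

kinematic viscosity has SI base units: m^2 / s
cm²/s reduces to the same SI base units, so it is a valid unit for kinematic viscosity.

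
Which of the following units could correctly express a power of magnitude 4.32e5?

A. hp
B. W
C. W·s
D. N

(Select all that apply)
A, B

power has SI base units: kg * m^2 / s^3

Checking each option against kg * m^2 / s^3:
  A. hp: ✓ matches
  B. W: ✓ matches
  C. W·s: ✗ does not match
  D. N: ✗ does not match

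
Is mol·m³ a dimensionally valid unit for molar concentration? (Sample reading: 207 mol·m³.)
No

molar concentration has SI base units: mol / m^3
mol·m³ does NOT reduce to mol / m^3; a valid unit for molar concentration would be e.g. mol/m³.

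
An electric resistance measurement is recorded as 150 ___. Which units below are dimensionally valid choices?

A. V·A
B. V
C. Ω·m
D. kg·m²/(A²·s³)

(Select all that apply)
D

electric resistance has SI base units: kg * m^2 / (A^2 * s^3)

Checking each option against kg * m^2 / (A^2 * s^3):
  A. V·A: ✗ does not match
  B. V: ✗ does not match
  C. Ω·m: ✗ does not match
  D. kg·m²/(A²·s³): ✓ matches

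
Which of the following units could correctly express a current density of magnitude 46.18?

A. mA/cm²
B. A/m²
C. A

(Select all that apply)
A, B

current density has SI base units: A / m^2

Checking each option against A / m^2:
  A. mA/cm²: ✓ matches
  B. A/m²: ✓ matches
  C. A: ✗ does not match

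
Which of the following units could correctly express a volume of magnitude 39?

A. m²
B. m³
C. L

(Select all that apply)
B, C

volume has SI base units: m^3

Checking each option against m^3:
  A. m²: ✗ does not match
  B. m³: ✓ matches
  C. L: ✓ matches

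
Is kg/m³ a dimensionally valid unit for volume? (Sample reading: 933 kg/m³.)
No

volume has SI base units: m^3
kg/m³ does NOT reduce to m^3; a valid unit for volume would be e.g. m³.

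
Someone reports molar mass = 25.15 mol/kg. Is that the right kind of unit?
No

molar mass has SI base units: kg / mol
mol/kg does NOT reduce to kg / mol; a valid unit for molar mass would be e.g. kg/mol.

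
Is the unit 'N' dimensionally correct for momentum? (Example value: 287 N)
No

momentum has SI base units: kg * m / s
N does NOT reduce to kg * m / s; a valid unit for momentum would be e.g. kg·m/s.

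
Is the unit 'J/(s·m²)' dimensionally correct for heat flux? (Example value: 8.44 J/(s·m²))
Yes

heat flux has SI base units: kg / s^3
J/(s·m²) reduces to the same SI base units, so it is a valid unit for heat flux.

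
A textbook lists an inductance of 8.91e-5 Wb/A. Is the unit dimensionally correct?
Yes

inductance has SI base units: kg * m^2 / (A^2 * s^2)
Wb/A reduces to the same SI base units, so it is a valid unit for inductance.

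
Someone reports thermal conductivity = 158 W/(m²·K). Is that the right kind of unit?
No

thermal conductivity has SI base units: kg * m / (s^3 * K)
W/(m²·K) does NOT reduce to kg * m / (s^3 * K); a valid unit for thermal conductivity would be e.g. W/(m·K).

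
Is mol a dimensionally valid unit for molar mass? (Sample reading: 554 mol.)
No

molar mass has SI base units: kg / mol
mol does NOT reduce to kg / mol; a valid unit for molar mass would be e.g. kg/mol.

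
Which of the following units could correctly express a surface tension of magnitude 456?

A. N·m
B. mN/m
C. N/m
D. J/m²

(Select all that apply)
B, C, D

surface tension has SI base units: kg / s^2

Checking each option against kg / s^2:
  A. N·m: ✗ does not match
  B. mN/m: ✓ matches
  C. N/m: ✓ matches
  D. J/m²: ✓ matches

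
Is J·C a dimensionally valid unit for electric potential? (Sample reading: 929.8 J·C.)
No

electric potential has SI base units: kg * m^2 / (A * s^3)
J·C does NOT reduce to kg * m^2 / (A * s^3); a valid unit for electric potential would be e.g. V.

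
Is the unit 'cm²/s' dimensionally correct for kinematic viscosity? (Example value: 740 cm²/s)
Yes

kinematic viscosity has SI base units: m^2 / s
cm²/s reduces to the same SI base units, so it is a valid unit for kinematic viscosity.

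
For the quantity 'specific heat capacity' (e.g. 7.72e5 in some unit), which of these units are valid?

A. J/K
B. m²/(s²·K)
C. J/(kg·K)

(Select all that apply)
B, C

specific heat capacity has SI base units: m^2 / (s^2 * K)

Checking each option against m^2 / (s^2 * K):
  A. J/K: ✗ does not match
  B. m²/(s²·K): ✓ matches
  C. J/(kg·K): ✓ matches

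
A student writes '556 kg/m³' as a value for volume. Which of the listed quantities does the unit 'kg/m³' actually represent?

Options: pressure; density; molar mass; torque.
density

volume should have units dimensionally equivalent to m^3 (e.g. m³).
The given unit 'kg/m³' reduces to kg / m^3. Of the listed options, that is the dimensionality of density.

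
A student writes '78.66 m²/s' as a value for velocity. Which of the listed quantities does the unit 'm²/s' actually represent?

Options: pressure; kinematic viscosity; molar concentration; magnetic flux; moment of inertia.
kinematic viscosity

velocity should have units dimensionally equivalent to m / s (e.g. m/s).
The given unit 'm²/s' reduces to m^2 / s. Of the listed options, that is the dimensionality of kinematic viscosity.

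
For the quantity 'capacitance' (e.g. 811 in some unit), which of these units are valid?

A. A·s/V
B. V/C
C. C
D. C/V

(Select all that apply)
A, D

capacitance has SI base units: A^2 * s^4 / (kg * m^2)

Checking each option against A^2 * s^4 / (kg * m^2):
  A. A·s/V: ✓ matches
  B. V/C: ✗ does not match
  C. C: ✗ does not match
  D. C/V: ✓ matches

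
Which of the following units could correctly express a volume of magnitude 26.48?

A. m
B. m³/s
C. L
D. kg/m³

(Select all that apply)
C

volume has SI base units: m^3

Checking each option against m^3:
  A. m: ✗ does not match
  B. m³/s: ✗ does not match
  C. L: ✓ matches
  D. kg/m³: ✗ does not match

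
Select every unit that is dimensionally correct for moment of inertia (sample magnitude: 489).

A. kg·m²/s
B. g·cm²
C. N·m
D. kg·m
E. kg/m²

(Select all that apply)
B

moment of inertia has SI base units: kg * m^2

Checking each option against kg * m^2:
  A. kg·m²/s: ✗ does not match
  B. g·cm²: ✓ matches
  C. N·m: ✗ does not match
  D. kg·m: ✗ does not match
  E. kg/m²: ✗ does not match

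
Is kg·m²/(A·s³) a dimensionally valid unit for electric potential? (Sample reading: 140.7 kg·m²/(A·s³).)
Yes

electric potential has SI base units: kg * m^2 / (A * s^3)
kg·m²/(A·s³) reduces to the same SI base units, so it is a valid unit for electric potential.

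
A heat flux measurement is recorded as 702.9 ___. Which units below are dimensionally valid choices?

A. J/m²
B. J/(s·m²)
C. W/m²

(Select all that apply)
B, C

heat flux has SI base units: kg / s^3

Checking each option against kg / s^3:
  A. J/m²: ✗ does not match
  B. J/(s·m²): ✓ matches
  C. W/m²: ✓ matches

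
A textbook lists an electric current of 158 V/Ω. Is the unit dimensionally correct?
Yes

electric current has SI base units: A
V/Ω reduces to the same SI base units, so it is a valid unit for electric current.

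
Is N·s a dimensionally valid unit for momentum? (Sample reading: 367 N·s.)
Yes

momentum has SI base units: kg * m / s
N·s reduces to the same SI base units, so it is a valid unit for momentum.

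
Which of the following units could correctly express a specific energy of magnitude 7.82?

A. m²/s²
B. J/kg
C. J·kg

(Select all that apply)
A, B

specific energy has SI base units: m^2 / s^2

Checking each option against m^2 / s^2:
  A. m²/s²: ✓ matches
  B. J/kg: ✓ matches
  C. J·kg: ✗ does not match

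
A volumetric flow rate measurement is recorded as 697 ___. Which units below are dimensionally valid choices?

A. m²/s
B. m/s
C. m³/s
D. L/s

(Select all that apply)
C, D

volumetric flow rate has SI base units: m^3 / s

Checking each option against m^3 / s:
  A. m²/s: ✗ does not match
  B. m/s: ✗ does not match
  C. m³/s: ✓ matches
  D. L/s: ✓ matches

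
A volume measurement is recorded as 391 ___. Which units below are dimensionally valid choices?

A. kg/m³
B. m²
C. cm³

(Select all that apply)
C

volume has SI base units: m^3

Checking each option against m^3:
  A. kg/m³: ✗ does not match
  B. m²: ✗ does not match
  C. cm³: ✓ matches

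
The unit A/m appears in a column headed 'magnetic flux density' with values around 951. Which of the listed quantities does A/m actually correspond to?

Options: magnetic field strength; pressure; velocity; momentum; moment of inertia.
magnetic field strength

magnetic flux density should have units dimensionally equivalent to kg / (A * s^2) (e.g. T).
The given unit 'A/m' reduces to A / m. Of the listed options, that is the dimensionality of magnetic field strength.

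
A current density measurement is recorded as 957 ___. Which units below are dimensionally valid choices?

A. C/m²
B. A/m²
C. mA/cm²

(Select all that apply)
B, C

current density has SI base units: A / m^2

Checking each option against A / m^2:
  A. C/m²: ✗ does not match
  B. A/m²: ✓ matches
  C. mA/cm²: ✓ matches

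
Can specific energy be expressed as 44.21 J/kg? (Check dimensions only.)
Yes

specific energy has SI base units: m^2 / s^2
J/kg reduces to the same SI base units, so it is a valid unit for specific energy.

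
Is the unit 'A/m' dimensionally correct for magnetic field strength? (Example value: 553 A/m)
Yes

magnetic field strength has SI base units: A / m
A/m reduces to the same SI base units, so it is a valid unit for magnetic field strength.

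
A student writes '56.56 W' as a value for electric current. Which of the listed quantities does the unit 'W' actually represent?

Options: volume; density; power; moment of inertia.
power

electric current should have units dimensionally equivalent to A (e.g. A).
The given unit 'W' reduces to kg * m^2 / s^3. Of the listed options, that is the dimensionality of power.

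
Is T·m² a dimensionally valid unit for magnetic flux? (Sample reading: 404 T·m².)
Yes

magnetic flux has SI base units: kg * m^2 / (A * s^2)
T·m² reduces to the same SI base units, so it is a valid unit for magnetic flux.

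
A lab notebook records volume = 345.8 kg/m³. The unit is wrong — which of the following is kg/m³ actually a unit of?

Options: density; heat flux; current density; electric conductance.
density

volume should have units dimensionally equivalent to m^3 (e.g. m³).
The given unit 'kg/m³' reduces to kg / m^3. Of the listed options, that is the dimensionality of density.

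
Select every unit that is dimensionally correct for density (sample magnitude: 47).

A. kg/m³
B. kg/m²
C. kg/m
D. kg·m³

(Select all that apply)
A

density has SI base units: kg / m^3

Checking each option against kg / m^3:
  A. kg/m³: ✓ matches
  B. kg/m²: ✗ does not match
  C. kg/m: ✗ does not match
  D. kg·m³: ✗ does not match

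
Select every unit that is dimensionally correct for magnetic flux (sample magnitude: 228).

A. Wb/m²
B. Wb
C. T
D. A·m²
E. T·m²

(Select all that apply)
B, E

magnetic flux has SI base units: kg * m^2 / (A * s^2)

Checking each option against kg * m^2 / (A * s^2):
  A. Wb/m²: ✗ does not match
  B. Wb: ✓ matches
  C. T: ✗ does not match
  D. A·m²: ✗ does not match
  E. T·m²: ✓ matches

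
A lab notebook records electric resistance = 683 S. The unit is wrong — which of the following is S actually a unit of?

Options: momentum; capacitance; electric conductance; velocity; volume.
electric conductance

electric resistance should have units dimensionally equivalent to kg * m^2 / (A^2 * s^3) (e.g. Ω).
The given unit 'S' reduces to A^2 * s^3 / (kg * m^2). Of the listed options, that is the dimensionality of electric conductance.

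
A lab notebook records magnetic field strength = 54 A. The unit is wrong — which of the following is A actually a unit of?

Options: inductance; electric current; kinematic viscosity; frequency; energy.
electric current

magnetic field strength should have units dimensionally equivalent to A / m (e.g. A/m).
The given unit 'A' reduces to A. Of the listed options, that is the dimensionality of electric current.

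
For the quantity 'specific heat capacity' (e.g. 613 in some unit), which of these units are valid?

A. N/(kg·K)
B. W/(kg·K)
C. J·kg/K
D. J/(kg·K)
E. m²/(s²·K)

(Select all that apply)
D, E

specific heat capacity has SI base units: m^2 / (s^2 * K)

Checking each option against m^2 / (s^2 * K):
  A. N/(kg·K): ✗ does not match
  B. W/(kg·K): ✗ does not match
  C. J·kg/K: ✗ does not match
  D. J/(kg·K): ✓ matches
  E. m²/(s²·K): ✓ matches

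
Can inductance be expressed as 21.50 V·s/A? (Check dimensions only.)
Yes

inductance has SI base units: kg * m^2 / (A^2 * s^2)
V·s/A reduces to the same SI base units, so it is a valid unit for inductance.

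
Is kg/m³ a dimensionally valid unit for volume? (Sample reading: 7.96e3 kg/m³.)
No

volume has SI base units: m^3
kg/m³ does NOT reduce to m^3; a valid unit for volume would be e.g. m³.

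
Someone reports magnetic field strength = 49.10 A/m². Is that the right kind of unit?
No

magnetic field strength has SI base units: A / m
A/m² does NOT reduce to A / m; a valid unit for magnetic field strength would be e.g. A/m.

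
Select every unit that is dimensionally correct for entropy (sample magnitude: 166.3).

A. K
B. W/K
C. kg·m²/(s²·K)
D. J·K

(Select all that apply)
C

entropy has SI base units: kg * m^2 / (s^2 * K)

Checking each option against kg * m^2 / (s^2 * K):
  A. K: ✗ does not match
  B. W/K: ✗ does not match
  C. kg·m²/(s²·K): ✓ matches
  D. J·K: ✗ does not match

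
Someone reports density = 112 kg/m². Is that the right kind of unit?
No

density has SI base units: kg / m^3
kg/m² does NOT reduce to kg / m^3; a valid unit for density would be e.g. kg/m³.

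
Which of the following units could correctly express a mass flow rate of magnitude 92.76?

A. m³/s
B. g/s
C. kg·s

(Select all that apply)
B

mass flow rate has SI base units: kg / s

Checking each option against kg / s:
  A. m³/s: ✗ does not match
  B. g/s: ✓ matches
  C. kg·s: ✗ does not match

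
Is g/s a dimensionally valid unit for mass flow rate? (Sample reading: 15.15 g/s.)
Yes

mass flow rate has SI base units: kg / s
g/s reduces to the same SI base units, so it is a valid unit for mass flow rate.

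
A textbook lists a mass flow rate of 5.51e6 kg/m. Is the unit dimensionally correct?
No

mass flow rate has SI base units: kg / s
kg/m does NOT reduce to kg / s; a valid unit for mass flow rate would be e.g. kg/s.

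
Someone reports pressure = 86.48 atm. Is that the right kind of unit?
Yes

pressure has SI base units: kg / (m * s^2)
atm reduces to the same SI base units, so it is a valid unit for pressure.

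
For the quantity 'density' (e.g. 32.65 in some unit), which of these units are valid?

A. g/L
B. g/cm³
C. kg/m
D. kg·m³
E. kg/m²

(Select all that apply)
A, B

density has SI base units: kg / m^3

Checking each option against kg / m^3:
  A. g/L: ✓ matches
  B. g/cm³: ✓ matches
  C. kg/m: ✗ does not match
  D. kg·m³: ✗ does not match
  E. kg/m²: ✗ does not match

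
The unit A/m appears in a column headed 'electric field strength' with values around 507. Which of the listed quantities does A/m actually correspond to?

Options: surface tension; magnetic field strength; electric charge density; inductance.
magnetic field strength

electric field strength should have units dimensionally equivalent to kg * m / (A * s^3) (e.g. V/m).
The given unit 'A/m' reduces to A / m. Of the listed options, that is the dimensionality of magnetic field strength.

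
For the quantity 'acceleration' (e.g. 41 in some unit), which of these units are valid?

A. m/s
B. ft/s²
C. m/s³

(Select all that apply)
B

acceleration has SI base units: m / s^2

Checking each option against m / s^2:
  A. m/s: ✗ does not match
  B. ft/s²: ✓ matches
  C. m/s³: ✗ does not match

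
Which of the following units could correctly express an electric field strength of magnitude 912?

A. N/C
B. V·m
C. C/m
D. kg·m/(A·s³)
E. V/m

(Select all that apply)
A, D, E

electric field strength has SI base units: kg * m / (A * s^3)

Checking each option against kg * m / (A * s^3):
  A. N/C: ✓ matches
  B. V·m: ✗ does not match
  C. C/m: ✗ does not match
  D. kg·m/(A·s³): ✓ matches
  E. V/m: ✓ matches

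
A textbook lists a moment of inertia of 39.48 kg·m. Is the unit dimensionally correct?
No

moment of inertia has SI base units: kg * m^2
kg·m does NOT reduce to kg * m^2; a valid unit for moment of inertia would be e.g. kg·m².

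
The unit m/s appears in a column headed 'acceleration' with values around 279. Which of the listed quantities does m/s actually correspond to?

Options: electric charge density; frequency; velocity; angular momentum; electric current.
velocity

acceleration should have units dimensionally equivalent to m / s^2 (e.g. m/s²).
The given unit 'm/s' reduces to m / s. Of the listed options, that is the dimensionality of velocity.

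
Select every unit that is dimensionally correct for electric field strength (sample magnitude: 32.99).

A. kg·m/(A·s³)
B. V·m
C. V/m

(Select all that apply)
A, C

electric field strength has SI base units: kg * m / (A * s^3)

Checking each option against kg * m / (A * s^3):
  A. kg·m/(A·s³): ✓ matches
  B. V·m: ✗ does not match
  C. V/m: ✓ matches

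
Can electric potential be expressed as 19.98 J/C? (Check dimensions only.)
Yes

electric potential has SI base units: kg * m^2 / (A * s^3)
J/C reduces to the same SI base units, so it is a valid unit for electric potential.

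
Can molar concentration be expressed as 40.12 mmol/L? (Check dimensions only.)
Yes

molar concentration has SI base units: mol / m^3
mmol/L reduces to the same SI base units, so it is a valid unit for molar concentration.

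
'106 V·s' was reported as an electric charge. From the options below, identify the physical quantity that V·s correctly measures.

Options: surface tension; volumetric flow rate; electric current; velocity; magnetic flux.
magnetic flux

electric charge should have units dimensionally equivalent to A * s (e.g. C).
The given unit 'V·s' reduces to kg * m^2 / (A * s^2). Of the listed options, that is the dimensionality of magnetic flux.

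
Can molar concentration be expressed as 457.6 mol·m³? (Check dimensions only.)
No

molar concentration has SI base units: mol / m^3
mol·m³ does NOT reduce to mol / m^3; a valid unit for molar concentration would be e.g. mol/m³.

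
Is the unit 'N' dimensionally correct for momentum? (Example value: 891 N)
No

momentum has SI base units: kg * m / s
N does NOT reduce to kg * m / s; a valid unit for momentum would be e.g. kg·m/s.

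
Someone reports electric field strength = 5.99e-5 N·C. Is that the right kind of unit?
No

electric field strength has SI base units: kg * m / (A * s^3)
N·C does NOT reduce to kg * m / (A * s^3); a valid unit for electric field strength would be e.g. V/m.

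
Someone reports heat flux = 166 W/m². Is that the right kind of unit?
Yes

heat flux has SI base units: kg / s^3
W/m² reduces to the same SI base units, so it is a valid unit for heat flux.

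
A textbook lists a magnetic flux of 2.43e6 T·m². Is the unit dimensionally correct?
Yes

magnetic flux has SI base units: kg * m^2 / (A * s^2)
T·m² reduces to the same SI base units, so it is a valid unit for magnetic flux.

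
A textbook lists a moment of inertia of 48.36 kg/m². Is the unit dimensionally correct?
No

moment of inertia has SI base units: kg * m^2
kg/m² does NOT reduce to kg * m^2; a valid unit for moment of inertia would be e.g. kg·m².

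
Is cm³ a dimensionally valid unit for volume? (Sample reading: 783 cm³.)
Yes

volume has SI base units: m^3
cm³ reduces to the same SI base units, so it is a valid unit for volume.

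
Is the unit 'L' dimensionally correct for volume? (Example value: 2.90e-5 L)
Yes

volume has SI base units: m^3
L reduces to the same SI base units, so it is a valid unit for volume.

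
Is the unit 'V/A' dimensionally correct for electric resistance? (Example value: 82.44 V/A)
Yes

electric resistance has SI base units: kg * m^2 / (A^2 * s^3)
V/A reduces to the same SI base units, so it is a valid unit for electric resistance.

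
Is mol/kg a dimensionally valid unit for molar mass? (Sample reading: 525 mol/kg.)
No

molar mass has SI base units: kg / mol
mol/kg does NOT reduce to kg / mol; a valid unit for molar mass would be e.g. kg/mol.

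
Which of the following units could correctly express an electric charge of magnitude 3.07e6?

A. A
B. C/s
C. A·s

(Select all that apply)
C

electric charge has SI base units: A * s

Checking each option against A * s:
  A. A: ✗ does not match
  B. C/s: ✗ does not match
  C. A·s: ✓ matches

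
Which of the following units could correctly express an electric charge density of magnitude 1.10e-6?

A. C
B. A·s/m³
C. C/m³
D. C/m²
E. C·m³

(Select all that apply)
B, C

electric charge density has SI base units: A * s / m^3

Checking each option against A * s / m^3:
  A. C: ✗ does not match
  B. A·s/m³: ✓ matches
  C. C/m³: ✓ matches
  D. C/m²: ✗ does not match
  E. C·m³: ✗ does not match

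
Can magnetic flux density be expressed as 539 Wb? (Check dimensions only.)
No

magnetic flux density has SI base units: kg / (A * s^2)
Wb does NOT reduce to kg / (A * s^2); a valid unit for magnetic flux density would be e.g. T.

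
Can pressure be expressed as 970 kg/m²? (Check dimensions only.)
No

pressure has SI base units: kg / (m * s^2)
kg/m² does NOT reduce to kg / (m * s^2); a valid unit for pressure would be e.g. Pa.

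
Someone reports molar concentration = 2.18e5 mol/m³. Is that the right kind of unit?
Yes

molar concentration has SI base units: mol / m^3
mol/m³ reduces to the same SI base units, so it is a valid unit for molar concentration.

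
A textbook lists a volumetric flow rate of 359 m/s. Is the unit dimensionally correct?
No

volumetric flow rate has SI base units: m^3 / s
m/s does NOT reduce to m^3 / s; a valid unit for volumetric flow rate would be e.g. m³/s.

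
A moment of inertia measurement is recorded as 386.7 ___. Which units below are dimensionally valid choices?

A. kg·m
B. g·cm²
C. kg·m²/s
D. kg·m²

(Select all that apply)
B, D

moment of inertia has SI base units: kg * m^2

Checking each option against kg * m^2:
  A. kg·m: ✗ does not match
  B. g·cm²: ✓ matches
  C. kg·m²/s: ✗ does not match
  D. kg·m²: ✓ matches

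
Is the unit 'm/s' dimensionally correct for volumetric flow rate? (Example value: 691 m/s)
No

volumetric flow rate has SI base units: m^3 / s
m/s does NOT reduce to m^3 / s; a valid unit for volumetric flow rate would be e.g. m³/s.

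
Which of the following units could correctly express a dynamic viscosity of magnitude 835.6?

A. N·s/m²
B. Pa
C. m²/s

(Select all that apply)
A

dynamic viscosity has SI base units: kg / (m * s)

Checking each option against kg / (m * s):
  A. N·s/m²: ✓ matches
  B. Pa: ✗ does not match
  C. m²/s: ✗ does not match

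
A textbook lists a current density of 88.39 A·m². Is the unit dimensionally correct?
No

current density has SI base units: A / m^2
A·m² does NOT reduce to A / m^2; a valid unit for current density would be e.g. A/m².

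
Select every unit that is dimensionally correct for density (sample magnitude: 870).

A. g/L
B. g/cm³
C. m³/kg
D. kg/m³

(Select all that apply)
A, B, D

density has SI base units: kg / m^3

Checking each option against kg / m^3:
  A. g/L: ✓ matches
  B. g/cm³: ✓ matches
  C. m³/kg: ✗ does not match
  D. kg/m³: ✓ matches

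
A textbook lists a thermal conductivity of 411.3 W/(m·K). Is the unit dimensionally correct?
Yes

thermal conductivity has SI base units: kg * m / (s^3 * K)
W/(m·K) reduces to the same SI base units, so it is a valid unit for thermal conductivity.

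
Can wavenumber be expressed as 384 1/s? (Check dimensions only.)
No

wavenumber has SI base units: 1 / m
1/s does NOT reduce to 1 / m; a valid unit for wavenumber would be e.g. 1/m.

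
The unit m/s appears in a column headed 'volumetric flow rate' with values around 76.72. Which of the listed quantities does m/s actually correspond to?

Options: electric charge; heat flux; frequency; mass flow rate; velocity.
velocity

volumetric flow rate should have units dimensionally equivalent to m^3 / s (e.g. m³/s).
The given unit 'm/s' reduces to m / s. Of the listed options, that is the dimensionality of velocity.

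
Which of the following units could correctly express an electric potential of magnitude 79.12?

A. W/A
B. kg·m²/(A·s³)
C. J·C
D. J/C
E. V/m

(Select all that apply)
A, B, D

electric potential has SI base units: kg * m^2 / (A * s^3)

Checking each option against kg * m^2 / (A * s^3):
  A. W/A: ✓ matches
  B. kg·m²/(A·s³): ✓ matches
  C. J·C: ✗ does not match
  D. J/C: ✓ matches
  E. V/m: ✗ does not match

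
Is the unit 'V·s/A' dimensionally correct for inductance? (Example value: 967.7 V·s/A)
Yes

inductance has SI base units: kg * m^2 / (A^2 * s^2)
V·s/A reduces to the same SI base units, so it is a valid unit for inductance.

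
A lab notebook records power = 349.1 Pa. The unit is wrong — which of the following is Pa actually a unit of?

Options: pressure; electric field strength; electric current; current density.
pressure

power should have units dimensionally equivalent to kg * m^2 / s^3 (e.g. W).
The given unit 'Pa' reduces to kg / (m * s^2). Of the listed options, that is the dimensionality of pressure.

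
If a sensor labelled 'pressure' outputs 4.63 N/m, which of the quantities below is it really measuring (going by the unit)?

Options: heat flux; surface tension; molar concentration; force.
surface tension

pressure should have units dimensionally equivalent to kg / (m * s^2) (e.g. Pa).
The given unit 'N/m' reduces to kg / s^2. Of the listed options, that is the dimensionality of surface tension.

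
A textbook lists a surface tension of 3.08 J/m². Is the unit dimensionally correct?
Yes

surface tension has SI base units: kg / s^2
J/m² reduces to the same SI base units, so it is a valid unit for surface tension.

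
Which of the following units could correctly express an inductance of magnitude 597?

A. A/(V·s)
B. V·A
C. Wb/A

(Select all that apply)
C

inductance has SI base units: kg * m^2 / (A^2 * s^2)

Checking each option against kg * m^2 / (A^2 * s^2):
  A. A/(V·s): ✗ does not match
  B. V·A: ✗ does not match
  C. Wb/A: ✓ matches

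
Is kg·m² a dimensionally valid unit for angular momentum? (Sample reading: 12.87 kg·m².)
No

angular momentum has SI base units: kg * m^2 / s
kg·m² does NOT reduce to kg * m^2 / s; a valid unit for angular momentum would be e.g. kg·m²/s.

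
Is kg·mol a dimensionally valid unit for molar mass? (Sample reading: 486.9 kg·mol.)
No

molar mass has SI base units: kg / mol
kg·mol does NOT reduce to kg / mol; a valid unit for molar mass would be e.g. kg/mol.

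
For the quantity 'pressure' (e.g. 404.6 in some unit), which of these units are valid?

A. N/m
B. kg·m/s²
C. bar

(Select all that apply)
C

pressure has SI base units: kg / (m * s^2)

Checking each option against kg / (m * s^2):
  A. N/m: ✗ does not match
  B. kg·m/s²: ✗ does not match
  C. bar: ✓ matches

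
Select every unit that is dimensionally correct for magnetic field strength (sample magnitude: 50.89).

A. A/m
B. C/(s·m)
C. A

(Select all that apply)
A, B

magnetic field strength has SI base units: A / m

Checking each option against A / m:
  A. A/m: ✓ matches
  B. C/(s·m): ✓ matches
  C. A: ✗ does not match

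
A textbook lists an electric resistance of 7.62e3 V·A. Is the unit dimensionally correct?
No

electric resistance has SI base units: kg * m^2 / (A^2 * s^3)
V·A does NOT reduce to kg * m^2 / (A^2 * s^3); a valid unit for electric resistance would be e.g. Ω.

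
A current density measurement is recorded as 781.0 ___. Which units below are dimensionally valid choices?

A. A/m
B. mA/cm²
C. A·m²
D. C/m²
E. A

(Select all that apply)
B

current density has SI base units: A / m^2

Checking each option against A / m^2:
  A. A/m: ✗ does not match
  B. mA/cm²: ✓ matches
  C. A·m²: ✗ does not match
  D. C/m²: ✗ does not match
  E. A: ✗ does not match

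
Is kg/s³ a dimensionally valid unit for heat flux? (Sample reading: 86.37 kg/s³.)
Yes

heat flux has SI base units: kg / s^3
kg/s³ reduces to the same SI base units, so it is a valid unit for heat flux.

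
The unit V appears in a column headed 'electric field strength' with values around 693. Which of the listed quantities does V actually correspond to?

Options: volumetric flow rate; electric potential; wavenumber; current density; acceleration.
electric potential

electric field strength should have units dimensionally equivalent to kg * m / (A * s^3) (e.g. V/m).
The given unit 'V' reduces to kg * m^2 / (A * s^3). Of the listed options, that is the dimensionality of electric potential.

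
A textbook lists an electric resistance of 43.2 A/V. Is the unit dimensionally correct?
No

electric resistance has SI base units: kg * m^2 / (A^2 * s^3)
A/V does NOT reduce to kg * m^2 / (A^2 * s^3); a valid unit for electric resistance would be e.g. Ω.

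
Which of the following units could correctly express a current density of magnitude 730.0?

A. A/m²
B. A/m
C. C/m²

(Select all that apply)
A

current density has SI base units: A / m^2

Checking each option against A / m^2:
  A. A/m²: ✓ matches
  B. A/m: ✗ does not match
  C. C/m²: ✗ does not match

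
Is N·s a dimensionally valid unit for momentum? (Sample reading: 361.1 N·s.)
Yes

momentum has SI base units: kg * m / s
N·s reduces to the same SI base units, so it is a valid unit for momentum.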